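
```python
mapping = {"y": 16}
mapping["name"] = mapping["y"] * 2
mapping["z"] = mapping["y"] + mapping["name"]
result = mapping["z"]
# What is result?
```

Trace:
`mapping = {"y": 16}` → mapping = {'y': 16}
`mapping["name"] = mapping["y"] * 2` → mapping = {'y': 16, 'name': 32}
`mapping["z"] = mapping["y"] + mapping["name"]` → mapping = {'y': 16, 'name': 32, 'z': 48}
`result = mapping["z"]` → result = 48
So result = 48

Answer: 48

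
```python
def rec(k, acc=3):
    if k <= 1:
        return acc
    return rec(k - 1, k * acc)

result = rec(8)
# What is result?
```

Accumulator trace (n, acc): (8, 3) -> (7, 24) -> (6, 168) -> (5, 1008) -> (4, 5040) -> (3, 20160) -> (2, 60480) -> (1, 120960) -> return 120960

Answer: 120960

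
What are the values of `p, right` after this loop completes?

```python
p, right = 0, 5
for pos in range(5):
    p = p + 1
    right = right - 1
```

p goes 0→5, right goes 5→0
`p, right` takes the values: (0, 5) → (1, 5) → (1, 4) → (2, 4) → (2, 3) → (3, 3) → (3, 2) → (4, 2) → (4, 1) → (5, 1) → (5, 0)

Answer: 5, 0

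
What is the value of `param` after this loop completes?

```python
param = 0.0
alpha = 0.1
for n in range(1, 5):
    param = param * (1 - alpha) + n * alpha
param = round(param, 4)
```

Moving average with lr=0.1
`param` takes the values: 0.0 → 0.1 → 0.29 → 0.561 → 0.9049

Answer: 0.9049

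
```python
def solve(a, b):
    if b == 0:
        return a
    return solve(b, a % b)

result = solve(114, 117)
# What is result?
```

solve(114, 117) -> solve(117, 114) -> solve(114, 3) -> solve(3, 0) -> 3

Answer: 3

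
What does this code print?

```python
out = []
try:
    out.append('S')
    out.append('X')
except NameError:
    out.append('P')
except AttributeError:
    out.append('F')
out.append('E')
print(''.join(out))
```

Execution trace: 'S' (try body) → 'X' (try body, no exception) → 'E' (after the try/except). Output: SXE

Answer: SXE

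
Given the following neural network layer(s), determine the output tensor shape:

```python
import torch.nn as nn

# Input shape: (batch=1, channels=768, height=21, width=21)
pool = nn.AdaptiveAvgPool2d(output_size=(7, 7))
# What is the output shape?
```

Input: (1, 768, 21, 21) -> Output: (1, 768, 7, 7)

Answer: (1, 768, 7, 7)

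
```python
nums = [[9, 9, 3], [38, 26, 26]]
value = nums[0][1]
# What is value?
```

Trace:
`nums = [[9, 9, 3], [38, 26, 26]]` → nums = [[9, 9, 3], [38, 26, 26]]
`value = nums[0][1]` → value = 9
So value = 9

Answer: 9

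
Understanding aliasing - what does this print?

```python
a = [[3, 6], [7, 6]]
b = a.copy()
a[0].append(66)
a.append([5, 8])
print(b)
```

Key concept: shallow copy with nested lists.
Step by step:
`a = [[3, 6], [7, 6]]` → a = [[3, 6], [7, 6]]
`b = a.copy()` → b = [[3, 6], [7, 6]]
`a[0].append(66)` → a = [[3, 6, 66], [7, 6]]; b = [[3, 6, 66], [7, 6]]
`a.append([5, 8])` → a = [[3, 6, 66], [7, 6], [5, 8]]
`print(b)` → prints [[3, 6, 66], [7, 6]]

Answer: [[3, 6, 66], [7, 6]]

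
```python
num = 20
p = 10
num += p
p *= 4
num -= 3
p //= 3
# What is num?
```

Trace:
`num = 20` → num = 20
`p = 10` → p = 10
`num += p` → num = 30
`p *= 4` → p = 40
`num -= 3` → num = 27
`p //= 3` → p = 13
So num = 27

Answer: 27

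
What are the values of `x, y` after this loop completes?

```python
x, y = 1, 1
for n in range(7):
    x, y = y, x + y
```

Fibonacci: after 7 iterations
`x, y` takes the values: (1, 1) → (1, 2) → (2, 3) → (3, 5) → (5, 8) → (8, 13) → (13, 21) → (21, 34)

Answer: 21, 34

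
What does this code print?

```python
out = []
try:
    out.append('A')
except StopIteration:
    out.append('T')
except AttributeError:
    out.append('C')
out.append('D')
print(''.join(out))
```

Execution trace: 'A' (try body, no exception) → 'D' (after the try/except). Output: AD

Answer: AD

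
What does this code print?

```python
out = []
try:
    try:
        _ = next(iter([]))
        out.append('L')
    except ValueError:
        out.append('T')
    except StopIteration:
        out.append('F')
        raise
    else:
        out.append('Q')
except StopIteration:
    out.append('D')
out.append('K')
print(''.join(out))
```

Execution trace: 'F' (inner except StopIteration) → 'D' (outer except StopIteration) → 'K' (after the try/except). Output: FDK

Answer: FDK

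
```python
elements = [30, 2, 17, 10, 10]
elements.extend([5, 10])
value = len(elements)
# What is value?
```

Trace:
`elements = [30, 2, 17, 10, 10]` → elements = [30, 2, 17, 10, 10]
`elements.extend([5, 10])` → elements = [30, 2, 17, 10, 10, 5, 10]
`value = len(elements)` → value = 7
So value = 7

Answer: 7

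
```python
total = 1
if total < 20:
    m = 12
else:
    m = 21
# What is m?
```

Trace:
`total = 1` → total = 1
`if total < 20: ...` → total < 20 is True → m = 12
So m = 12

Answer: 12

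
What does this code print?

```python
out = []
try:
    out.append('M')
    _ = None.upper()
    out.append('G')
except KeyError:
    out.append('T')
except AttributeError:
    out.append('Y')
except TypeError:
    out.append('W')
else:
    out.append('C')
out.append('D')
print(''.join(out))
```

Execution trace: 'M' (try body) → 'Y' (except AttributeError) → 'D' (after the try/except). Output: MYD

Answer: MYD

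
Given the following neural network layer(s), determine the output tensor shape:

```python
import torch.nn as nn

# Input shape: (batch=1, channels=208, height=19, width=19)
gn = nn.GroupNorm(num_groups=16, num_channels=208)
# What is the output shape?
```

Input: (1, 208, 19, 19) -> Output: (1, 208, 19, 19)

Answer: (1, 208, 19, 19)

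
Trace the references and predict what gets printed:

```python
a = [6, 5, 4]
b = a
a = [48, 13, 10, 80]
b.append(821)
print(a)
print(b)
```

Key concept: rebinding vs mutation: a is rebound to a new list, b still points at the original.
Step by step:
`a = [6, 5, 4]` → a = [6, 5, 4]
`b = a` → b = [6, 5, 4] (same object as a)
`a = [48, 13, 10, 80]` → a = [48, 13, 10, 80]
`b.append(821)` → b = [6, 5, 4, 821]
`print(a)` → prints [48, 13, 10, 80]
`print(b)` → prints [6, 5, 4, 821]

Answer:
[48, 13, 10, 80]
[6, 5, 4, 821]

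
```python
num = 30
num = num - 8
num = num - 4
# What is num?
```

Trace:
`num = 30` → num = 30
`num = num - 8` → num = 22
`num = num - 4` → num = 18
So num = 18

Answer: 18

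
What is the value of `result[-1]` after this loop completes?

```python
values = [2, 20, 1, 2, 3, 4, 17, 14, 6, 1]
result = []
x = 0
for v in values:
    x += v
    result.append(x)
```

Cumulative sum ends at 70
`result` takes the values: [] → [2] → [2, 22] → [2, 22, 23] → [2, 22, 23, 25] → [2, 22, 23, 25, 28] → [2, 22, 23, 25, 28, 32] → [2, 22, 23, 25, 28, 32, 49] → [2, 22, 23, 25, 28, 32, 49, 63] → [2, 22, 23, 25, 28, 32, 49, 63, 69] → [2, 22, 23, 25, 28, 32, 49, 63, 69, 70]
So `result[-1]` = 70

Answer: 70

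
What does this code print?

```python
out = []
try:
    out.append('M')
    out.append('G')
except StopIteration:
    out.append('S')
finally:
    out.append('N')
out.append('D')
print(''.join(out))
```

Execution trace: 'M' (try body) → 'G' (try body, no exception) → 'N' (finally) → 'D' (after the try/except). Output: MGND

Answer: MGND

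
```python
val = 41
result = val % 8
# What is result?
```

Trace:
`val = 41` → val = 41
`result = val % 8` → result = 1
So result = 1

Answer: 1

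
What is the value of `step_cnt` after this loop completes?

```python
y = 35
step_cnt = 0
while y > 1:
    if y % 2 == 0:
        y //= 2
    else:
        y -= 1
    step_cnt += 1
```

Steps to reduce 35 to 1
`step_cnt` takes the values: 0 → 1 → 2 → 3 → 4 → 5 → 6 → 7

Answer: 7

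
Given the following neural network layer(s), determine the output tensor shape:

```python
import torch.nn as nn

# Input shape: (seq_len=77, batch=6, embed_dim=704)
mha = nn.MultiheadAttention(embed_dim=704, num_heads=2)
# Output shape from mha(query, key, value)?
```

Input: (77, 6, 704) -> Output: (77, 6, 704)

Answer: (77, 6, 704)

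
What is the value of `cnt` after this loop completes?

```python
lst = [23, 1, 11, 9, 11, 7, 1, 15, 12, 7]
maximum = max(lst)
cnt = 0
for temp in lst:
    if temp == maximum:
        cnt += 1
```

Count of max value 23 in [23, 1, 11, 9, 11, 7, 1, 15, 12, 7]
`cnt` takes the values: 0 → 1

Answer: 1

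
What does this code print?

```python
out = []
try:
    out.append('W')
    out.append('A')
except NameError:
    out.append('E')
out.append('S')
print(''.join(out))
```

Execution trace: 'W' (try body) → 'A' (try body, no exception) → 'S' (after the try/except). Output: WAS

Answer: WAS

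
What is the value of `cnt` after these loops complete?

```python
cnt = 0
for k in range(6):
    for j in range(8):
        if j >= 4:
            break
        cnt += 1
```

Inner breaks at 4, outer runs 6 times
`cnt` takes the values: 0 → 1 → 2 → 3 → 4 → 5 → 6 → 7 → 8 → 9 → 10 → 11 → 12 → 13 → 14 → 15 → 16 → 17 → 18 → 19 → 20 → 21 → 22 → 23 → 24

Answer: 24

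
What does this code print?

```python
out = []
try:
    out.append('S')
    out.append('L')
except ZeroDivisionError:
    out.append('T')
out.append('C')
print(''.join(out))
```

Execution trace: 'S' (try body) → 'L' (try body, no exception) → 'C' (after the try/except). Output: SLC

Answer: SLC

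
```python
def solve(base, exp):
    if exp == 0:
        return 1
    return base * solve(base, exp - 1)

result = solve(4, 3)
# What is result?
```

solve(4, 3) = 4 * 4 * 4 = 64

Answer: 64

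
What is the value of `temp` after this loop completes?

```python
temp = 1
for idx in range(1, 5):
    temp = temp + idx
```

Start at 1, add 1 through 4
`temp` takes the values: 1 → 2 → 4 → 7 → 11

Answer: 11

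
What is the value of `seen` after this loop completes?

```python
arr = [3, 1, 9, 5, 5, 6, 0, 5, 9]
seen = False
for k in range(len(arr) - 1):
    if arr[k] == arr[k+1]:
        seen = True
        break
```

Check consecutive duplicates in [3, 1, 9, 5, 5, 6, 0, 5, 9]
`seen` takes the values: False → True

Answer: True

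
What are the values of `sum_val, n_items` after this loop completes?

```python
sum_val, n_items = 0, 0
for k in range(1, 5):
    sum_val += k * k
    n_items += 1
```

Sum of squares and count
`sum_val, n_items` takes the values: (0, 0) → (1, 0) → (1, 1) → (5, 1) → (5, 2) → (14, 2) → (14, 3) → (30, 3) → (30, 4)

Answer: 30, 4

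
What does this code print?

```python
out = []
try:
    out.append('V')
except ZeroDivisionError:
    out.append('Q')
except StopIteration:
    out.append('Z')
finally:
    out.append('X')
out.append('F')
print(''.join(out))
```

Execution trace: 'V' (try body, no exception) → 'X' (finally) → 'F' (after the try/except). Output: VXF

Answer: VXF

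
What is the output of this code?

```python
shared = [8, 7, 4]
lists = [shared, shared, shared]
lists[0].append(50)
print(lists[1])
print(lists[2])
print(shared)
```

Key concept: list of same reference.
Step by step:
`shared = [8, 7, 4]` → shared = [8, 7, 4]
`lists = [shared, shared, shared]` → lists = [[8, 7, 4], [8, 7, 4], [8, 7, 4]]
`lists[0].append(50)` → shared = [8, 7, 4, 50]; lists = [[8, 7, 4, 50], [8, 7, 4, 50], [8, 7, 4, 50]]
`print(lists[1])` → prints [8, 7, 4, 50]
`print(lists[2])` → prints [8, 7, 4, 50]
`print(shared)` → prints [8, 7, 4, 50]

Answer:
[8, 7, 4, 50]
[8, 7, 4, 50]
[8, 7, 4, 50]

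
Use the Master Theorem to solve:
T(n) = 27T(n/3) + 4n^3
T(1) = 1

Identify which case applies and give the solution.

a=27, b=3, f(n)=4n^3. log_3(27) = 3. Since c=3 = 3, Case 2 applies: T(n) = Θ(n^log_b(a) · log n) = O(n^3 log n).

Answer: O(n^3 log n) - Case 2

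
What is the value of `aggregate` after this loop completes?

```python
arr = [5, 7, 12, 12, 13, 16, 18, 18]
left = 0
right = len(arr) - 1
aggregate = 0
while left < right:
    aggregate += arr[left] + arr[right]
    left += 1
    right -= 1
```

Sum of pairs from ends
`aggregate` takes the values: 0 → 23 → 48 → 76 → 101

Answer: 101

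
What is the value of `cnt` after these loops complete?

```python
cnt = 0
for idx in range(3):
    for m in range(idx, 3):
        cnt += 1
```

Upper triangle: 3 + 2 + ... + 1
`cnt` takes the values: 0 → 1 → 2 → 3 → 4 → 5 → 6

Answer: 6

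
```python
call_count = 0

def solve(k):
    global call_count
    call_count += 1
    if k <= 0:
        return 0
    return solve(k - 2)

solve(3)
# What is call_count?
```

Linear recursion stepping by 2: 3 calls from k=3 down to ≤0.

Answer: 3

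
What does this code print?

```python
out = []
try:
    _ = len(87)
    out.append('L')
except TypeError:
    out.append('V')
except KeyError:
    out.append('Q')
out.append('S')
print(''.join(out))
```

Execution trace: 'V' (except TypeError) → 'S' (after the try/except). Output: VS

Answer: VS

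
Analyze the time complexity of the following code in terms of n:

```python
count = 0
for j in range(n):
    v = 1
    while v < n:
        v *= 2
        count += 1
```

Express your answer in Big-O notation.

Each loop level contributes: n × log n. Multiplying the contributions gives O(n log n).

Answer: O(n log n)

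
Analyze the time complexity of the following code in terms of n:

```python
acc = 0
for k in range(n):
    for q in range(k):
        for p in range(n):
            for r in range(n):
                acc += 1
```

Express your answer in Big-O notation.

Each loop level contributes: n × n × n × n. Multiplying the contributions gives O(n^4).

Answer: O(n^4)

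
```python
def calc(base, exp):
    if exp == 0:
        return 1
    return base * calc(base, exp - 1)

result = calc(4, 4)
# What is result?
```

calc(4, 4) = 4 * 4 * 4 * 4 = 256

Answer: 256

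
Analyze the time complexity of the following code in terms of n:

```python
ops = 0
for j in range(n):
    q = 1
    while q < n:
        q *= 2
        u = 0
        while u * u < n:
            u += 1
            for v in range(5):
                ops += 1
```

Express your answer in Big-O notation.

Each loop level contributes: n × log n × √n × 1. Multiplying the contributions gives O(n√n log n).

Answer: O(n√n log n)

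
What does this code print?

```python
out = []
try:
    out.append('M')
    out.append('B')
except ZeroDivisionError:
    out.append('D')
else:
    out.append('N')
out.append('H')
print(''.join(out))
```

Execution trace: 'M' (try body) → 'B' (try body, no exception) → 'N' (else) → 'H' (after the try/except). Output: MBNH

Answer: MBNH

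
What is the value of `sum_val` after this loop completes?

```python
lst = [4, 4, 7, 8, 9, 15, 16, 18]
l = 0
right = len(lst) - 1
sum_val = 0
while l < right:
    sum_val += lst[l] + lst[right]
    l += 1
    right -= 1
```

Sum of pairs from ends
`sum_val` takes the values: 0 → 22 → 42 → 64 → 81

Answer: 81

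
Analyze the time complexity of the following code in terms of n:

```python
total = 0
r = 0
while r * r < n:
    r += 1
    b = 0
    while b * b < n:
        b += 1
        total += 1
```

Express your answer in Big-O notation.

Each loop level contributes: √n × √n. Multiplying the contributions gives O(n).

Answer: O(n)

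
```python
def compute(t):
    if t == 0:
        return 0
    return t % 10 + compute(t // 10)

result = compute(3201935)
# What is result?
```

Sum of digits of 3201935: 5 + 3 + 9 + 1 + 0 + 2 + 3 = 23

Answer: 23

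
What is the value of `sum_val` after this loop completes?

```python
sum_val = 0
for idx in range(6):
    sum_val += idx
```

Sum of 0 to 5 = 15
`sum_val` takes the values: 0 → 1 → 3 → 6 → 10 → 15

Answer: 15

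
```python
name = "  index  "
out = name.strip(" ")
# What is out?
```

Trace:
`name = "  index  "` → name = '  index  '
`out = name.strip(" ")` → out = 'index'
So out = 'index'

Answer: 'index'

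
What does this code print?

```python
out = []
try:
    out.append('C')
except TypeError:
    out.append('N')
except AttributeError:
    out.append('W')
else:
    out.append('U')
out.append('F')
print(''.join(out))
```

Execution trace: 'C' (try body, no exception) → 'U' (else) → 'F' (after the try/except). Output: CUF

Answer: CUF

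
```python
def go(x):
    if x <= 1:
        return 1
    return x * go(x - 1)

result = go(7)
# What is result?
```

go(7) = 7 * 6 * 5 * 4 * 3 * 2 * 1 = 5040

Answer: 5040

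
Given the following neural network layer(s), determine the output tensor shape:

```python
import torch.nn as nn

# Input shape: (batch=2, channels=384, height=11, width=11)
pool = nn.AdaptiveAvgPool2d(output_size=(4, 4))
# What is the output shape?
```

Input: (2, 384, 11, 11) -> Output: (2, 384, 4, 4)

Answer: (2, 384, 4, 4)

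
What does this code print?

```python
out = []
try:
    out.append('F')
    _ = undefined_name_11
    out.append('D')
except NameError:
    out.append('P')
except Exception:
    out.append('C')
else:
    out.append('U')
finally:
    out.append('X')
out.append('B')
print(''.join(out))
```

Execution trace: 'F' (try body) → 'P' (except NameError) → 'X' (finally) → 'B' (after the try/except). Output: FPXB

Answer: FPXB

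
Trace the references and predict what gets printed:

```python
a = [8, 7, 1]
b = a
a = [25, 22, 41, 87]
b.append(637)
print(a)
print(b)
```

Key concept: rebinding vs mutation: a is rebound to a new list, b still points at the original.
Step by step:
`a = [8, 7, 1]` → a = [8, 7, 1]
`b = a` → b = [8, 7, 1] (same object as a)
`a = [25, 22, 41, 87]` → a = [25, 22, 41, 87]
`b.append(637)` → b = [8, 7, 1, 637]
`print(a)` → prints [25, 22, 41, 87]
`print(b)` → prints [8, 7, 1, 637]

Answer:
[25, 22, 41, 87]
[8, 7, 1, 637]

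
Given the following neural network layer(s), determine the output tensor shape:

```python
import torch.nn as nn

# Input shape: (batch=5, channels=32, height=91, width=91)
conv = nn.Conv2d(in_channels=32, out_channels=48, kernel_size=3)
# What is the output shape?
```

Input: (5, 32, 91, 91) -> Output: (5, 48, 89, 89)

Answer: (5, 48, 89, 89)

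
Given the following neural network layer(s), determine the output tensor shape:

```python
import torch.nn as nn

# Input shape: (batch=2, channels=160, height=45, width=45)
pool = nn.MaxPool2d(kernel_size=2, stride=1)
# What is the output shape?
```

Input: (2, 160, 45, 45) -> Output: (2, 160, 44, 44)

Answer: (2, 160, 44, 44)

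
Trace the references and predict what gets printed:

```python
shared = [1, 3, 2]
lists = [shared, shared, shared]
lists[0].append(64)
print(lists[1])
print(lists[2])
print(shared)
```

Key concept: list of same reference.
Step by step:
`shared = [1, 3, 2]` → shared = [1, 3, 2]
`lists = [shared, shared, shared]` → lists = [[1, 3, 2], [1, 3, 2], [1, 3, 2]]
`lists[0].append(64)` → shared = [1, 3, 2, 64]; lists = [[1, 3, 2, 64], [1, 3, 2, 64], [1, 3, 2, 64]]
`print(lists[1])` → prints [1, 3, 2, 64]
`print(lists[2])` → prints [1, 3, 2, 64]
`print(shared)` → prints [1, 3, 2, 64]

Answer:
[1, 3, 2, 64]
[1, 3, 2, 64]
[1, 3, 2, 64]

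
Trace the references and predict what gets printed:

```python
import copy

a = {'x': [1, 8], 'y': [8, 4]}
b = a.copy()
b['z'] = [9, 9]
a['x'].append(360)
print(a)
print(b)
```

Key concept: shallow copy of dict with mutable values.
Step by step:
`a = {'x': [1, 8], 'y': [8, 4]}` → a = {'x': [1, 8], 'y': [8, 4]}
`b = a.copy()` → b = {'x': [1, 8], 'y': [8, 4]}
`b['z'] = [9, 9]` → b = {'x': [1, 8], 'y': [8, 4], 'z': [9, 9]}
`a['x'].append(360)` → a = {'x': [1, 8, 360], 'y': [8, 4]}; b = {'x': [1, 8, 360], 'y': [8, 4], 'z': [9, 9]}
`print(a)` → prints {'x': [1, 8, 360], 'y': [8, 4]}
`print(b)` → prints {'x': [1, 8, 360], 'y': [8, 4], 'z': [9, 9]}

Answer:
{'x': [1, 8, 360], 'y': [8, 4]}
{'x': [1, 8, 360], 'y': [8, 4], 'z': [9, 9]}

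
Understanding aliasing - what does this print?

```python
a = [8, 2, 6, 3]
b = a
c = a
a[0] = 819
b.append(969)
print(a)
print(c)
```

Key concept: multiple aliases.
Step by step:
`a = [8, 2, 6, 3]` → a = [8, 2, 6, 3]
`b = a` → b = [8, 2, 6, 3] (same object as a)
`c = a` → c = [8, 2, 6, 3] (same object as a, b)
`a[0] = 819` → a = [819, 2, 6, 3] (same object as b, c); b = [819, 2, 6, 3] (same object as a, c); c = [819, 2, 6, 3] (same object as a, b)
`b.append(969)` → a = [819, 2, 6, 3, 969] (same object as b, c); b = [819, 2, 6, 3, 969] (same object as a, c); c = [819, 2, 6, 3, 969] (same object as a, b)
`print(a)` → prints [819, 2, 6, 3, 969]
`print(c)` → prints [819, 2, 6, 3, 969]

Answer:
[819, 2, 6, 3, 969]
[819, 2, 6, 3, 969]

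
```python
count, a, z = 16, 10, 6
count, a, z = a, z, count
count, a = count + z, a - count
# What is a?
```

Trace:
`count, a, z = 16, 10, 6` → count = 16; a = 10; z = 6
`count, a, z = a, z, count` → count = 10; a = 6; z = 16
`count, a = count + z, a - count` → count = 26; a = -4
So a = -4

Answer: -4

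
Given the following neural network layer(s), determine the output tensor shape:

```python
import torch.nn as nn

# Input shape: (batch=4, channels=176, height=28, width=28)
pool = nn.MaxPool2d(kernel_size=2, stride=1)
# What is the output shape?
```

Input: (4, 176, 28, 28) -> Output: (4, 176, 27, 27)

Answer: (4, 176, 27, 27)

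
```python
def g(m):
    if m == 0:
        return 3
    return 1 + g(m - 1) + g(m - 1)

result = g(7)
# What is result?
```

g(m) = 1 + 2·g(m-1), g(0)=3. Closed form: (3+1)·2^7 - 1 = 511.

Answer: 511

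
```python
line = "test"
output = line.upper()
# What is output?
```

Trace:
`line = "test"` → line = 'test'
`output = line.upper()` → output = 'TEST'
So output = 'TEST'

Answer: 'TEST'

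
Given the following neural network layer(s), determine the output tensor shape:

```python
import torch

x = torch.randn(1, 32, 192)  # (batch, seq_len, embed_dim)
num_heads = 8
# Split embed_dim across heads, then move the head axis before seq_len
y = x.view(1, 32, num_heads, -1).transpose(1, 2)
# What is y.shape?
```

Input: (1, 32, 192) -> head_dim = 192 // 8 = 24; after view: (1, 32, 8, 24) -> after transpose(1, 2): (1, 8, 32, 24) -> Output: (1, 8, 32, 24)

Answer: (1, 8, 32, 24)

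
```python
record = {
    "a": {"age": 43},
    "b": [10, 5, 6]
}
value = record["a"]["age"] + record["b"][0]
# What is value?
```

Trace:
`record = { ...` → record = {'a': {'age': 43}, 'b': [10, 5, 6]}
`value = record["a"]["age"] + record["b"][0]` → value = 53
So value = 53

Answer: 53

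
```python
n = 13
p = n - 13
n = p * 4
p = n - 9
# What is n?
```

Trace:
`n = 13` → n = 13
`p = n - 13` → p = 0
`n = p * 4` → n = 0
`p = n - 9` → p = -9
So n = 0

Answer: 0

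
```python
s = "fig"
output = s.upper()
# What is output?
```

Trace:
`s = "fig"` → s = 'fig'
`output = s.upper()` → output = 'FIG'
So output = 'FIG'

Answer: 'FIG'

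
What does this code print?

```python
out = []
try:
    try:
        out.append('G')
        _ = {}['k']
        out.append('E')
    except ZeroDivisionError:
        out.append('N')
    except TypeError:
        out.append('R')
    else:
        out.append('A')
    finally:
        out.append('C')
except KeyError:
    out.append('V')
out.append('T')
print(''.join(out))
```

Execution trace: 'G' (try body) → 'C' (finally) → 'V' (outer except KeyError) → 'T' (after the try/except). Output: GCVT

Answer: GCVT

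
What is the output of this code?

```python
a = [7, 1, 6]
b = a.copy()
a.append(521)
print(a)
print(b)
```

Key concept: list.copy() creates independent copy.
Step by step:
`a = [7, 1, 6]` → a = [7, 1, 6]
`b = a.copy()` → b = [7, 1, 6]
`a.append(521)` → a = [7, 1, 6, 521]
`print(a)` → prints [7, 1, 6, 521]
`print(b)` → prints [7, 1, 6]

Answer:
[7, 1, 6, 521]
[7, 1, 6]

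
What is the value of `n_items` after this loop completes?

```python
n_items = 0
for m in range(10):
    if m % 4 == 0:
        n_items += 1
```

Count numbers divisible by 4 in range(10)
`n_items` takes the values: 0 → 1 → 2 → 3

Answer: 3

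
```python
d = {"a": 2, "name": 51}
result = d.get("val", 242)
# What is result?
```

Trace:
`d = {"a": 2, "name": 51}` → d = {'a': 2, 'name': 51}
`result = d.get("val", 242)` → result = 242
So result = 242

Answer: 242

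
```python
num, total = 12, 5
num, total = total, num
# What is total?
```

Trace:
`num, total = 12, 5` → num = 12; total = 5
`num, total = total, num` → num = 5; total = 12
So total = 12

Answer: 12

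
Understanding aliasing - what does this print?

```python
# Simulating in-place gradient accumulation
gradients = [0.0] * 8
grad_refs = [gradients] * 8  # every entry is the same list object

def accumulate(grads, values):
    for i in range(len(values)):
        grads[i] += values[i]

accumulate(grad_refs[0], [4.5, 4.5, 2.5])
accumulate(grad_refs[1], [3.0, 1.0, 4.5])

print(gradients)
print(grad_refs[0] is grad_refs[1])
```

Key concept: gradient accumulation aliasing.
Step by step:
`gradients = [0.0] * 8` → gradients = [0.0, 0.0, 0.0, 0.0, 0.0, 0.0, 0.0, 0.0]
`grad_refs = [gradients] * 8` → grad_refs = [[0.0, 0.0, 0.0, 0.0, 0.0, 0.0, 0.0, 0.0], [0.0, 0.0, 0.0, 0.0, 0.0, 0.0, 0.0, 0.0], [0.0, 0.0, 0.0, 0.0, 0.0, 0.0, 0.0, 0.0], [0.0, 0.0, 0.0, 0.0, 0.0, 0.0, 0.0, 0.0], [0.0, 0.0, 0.0, 0.0, 0.0, 0.0, 0.0, 0.0], [0.0, 0.0, 0.0, 0.0, 0.0, 0.0, 0.0, 0.0], [0.0, 0.0, 0.0, 0.0, 0.0, 0.0, 0.0, 0.0], [0.0, 0.0, 0.0, 0.0, 0.0, 0.0, 0.0, 0.0]]
`accumulate(grad_refs[0], [4.5, 4.5, 2.5])` → gradients = [4.5, 4.5, 2.5, 0.0, 0.0, 0.0, 0.0, 0.0]; grad_refs = [[4.5, 4.5, 2.5, 0.0, 0.0, 0.0, 0.0, 0.0], [4.5, 4.5, 2.5, 0.0, 0.0, 0.0, 0.0, 0.0], [4.5, 4.5, 2.5, 0.0, 0.0, 0.0, 0.0, 0.0], [4.5, 4.5, 2.5, 0.0, 0.0, 0.0, 0.0, 0.0], [4.5, 4.5, 2.5, 0.0, 0.0, 0.0, 0.0, 0.0], [4.5, 4.5, 2.5, 0.0, 0.0, 0.0, 0.0, 0.0], [4.5, 4.5, 2.5, 0.0, 0.0, 0.0, 0.0, 0.0], [4.5, 4.5, 2.5, 0.0, 0.0, 0.0, 0.0, 0.0]]
`accumulate(grad_refs[1], [3.0, 1.0, 4.5])` → gradients = [7.5, 5.5, 7.0, 0.0, 0.0, 0.0, 0.0, 0.0]; grad_refs = [[7.5, 5.5, 7.0, 0.0, 0.0, 0.0, 0.0, 0.0], [7.5, 5.5, 7.0, 0.0, 0.0, 0.0, 0.0, 0.0], [7.5, 5.5, 7.0, 0.0, 0.0, 0.0, 0.0, 0.0], [7.5, 5.5, 7.0, 0.0, 0.0, 0.0, 0.0, 0.0], [7.5, 5.5, 7.0, 0.0, 0.0, 0.0, 0.0, 0.0], [7.5, 5.5, 7.0, 0.0, 0.0, 0.0, 0.0, 0.0], [7.5, 5.5, 7.0, 0.0, 0.0, 0.0, 0.0, 0.0], [7.5, 5.5, 7.0, 0.0, 0.0, 0.0, 0.0, 0.0]]
`print(gradients)` → prints [7.5, 5.5, 7.0, 0.0, 0.0, 0.0, 0.0, 0.0]
`print(grad_refs[0] is grad_refs[1])` → prints True

Answer:
[7.5, 5.5, 7.0, 0.0, 0.0, 0.0, 0.0, 0.0]
True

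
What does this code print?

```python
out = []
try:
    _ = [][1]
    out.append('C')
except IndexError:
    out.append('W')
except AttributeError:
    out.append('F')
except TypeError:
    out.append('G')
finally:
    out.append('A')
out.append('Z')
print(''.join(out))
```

Execution trace: 'W' (except IndexError) → 'A' (finally) → 'Z' (after the try/except). Output: WAZ

Answer: WAZ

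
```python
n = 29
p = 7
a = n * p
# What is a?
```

Trace:
`n = 29` → n = 29
`p = 7` → p = 7
`a = n * p` → a = 203
So a = 203

Answer: 203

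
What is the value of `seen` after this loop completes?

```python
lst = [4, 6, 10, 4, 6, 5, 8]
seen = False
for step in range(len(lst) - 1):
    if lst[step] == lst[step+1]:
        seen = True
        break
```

Check consecutive duplicates in [4, 6, 10, 4, 6, 5, 8]
`seen` takes the values: False

Answer: False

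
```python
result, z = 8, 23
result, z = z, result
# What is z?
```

Trace:
`result, z = 8, 23` → result = 8; z = 23
`result, z = z, result` → result = 23; z = 8
So z = 8

Answer: 8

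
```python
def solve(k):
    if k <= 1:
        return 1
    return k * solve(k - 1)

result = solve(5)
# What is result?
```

solve(5) = 5 * 4 * 3 * 2 * 1 = 120

Answer: 120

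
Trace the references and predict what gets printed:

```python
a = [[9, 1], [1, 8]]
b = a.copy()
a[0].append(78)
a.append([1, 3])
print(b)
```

Key concept: shallow copy with nested lists.
Step by step:
`a = [[9, 1], [1, 8]]` → a = [[9, 1], [1, 8]]
`b = a.copy()` → b = [[9, 1], [1, 8]]
`a[0].append(78)` → a = [[9, 1, 78], [1, 8]]; b = [[9, 1, 78], [1, 8]]
`a.append([1, 3])` → a = [[9, 1, 78], [1, 8], [1, 3]]
`print(b)` → prints [[9, 1, 78], [1, 8]]

Answer: [[9, 1, 78], [1, 8]]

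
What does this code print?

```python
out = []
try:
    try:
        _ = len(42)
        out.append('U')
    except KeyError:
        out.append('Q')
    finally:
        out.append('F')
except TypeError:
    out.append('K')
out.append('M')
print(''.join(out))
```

Execution trace: 'F' (finally) → 'K' (outer except TypeError) → 'M' (after the try/except). Output: FKM

Answer: FKM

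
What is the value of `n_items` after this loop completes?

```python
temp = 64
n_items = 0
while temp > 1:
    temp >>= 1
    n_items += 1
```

Count right shifts until 1
`n_items` takes the values: 0 → 1 → 2 → 3 → 4 → 5 → 6

Answer: 6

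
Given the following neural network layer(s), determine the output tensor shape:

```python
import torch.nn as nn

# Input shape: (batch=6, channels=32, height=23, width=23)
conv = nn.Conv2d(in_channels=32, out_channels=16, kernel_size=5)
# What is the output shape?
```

Input: (6, 32, 23, 23) -> Output: (6, 16, 19, 19)

Answer: (6, 16, 19, 19)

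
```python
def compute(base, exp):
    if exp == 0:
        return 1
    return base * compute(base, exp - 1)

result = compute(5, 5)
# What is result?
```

compute(5, 5) = 5 * 5 * 5 * 5 * 5 = 3125

Answer: 3125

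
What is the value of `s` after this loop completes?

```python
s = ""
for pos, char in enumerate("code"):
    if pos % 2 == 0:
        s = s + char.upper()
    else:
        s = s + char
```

Uppercase even positions in 'code'
`s` takes the values: "" → "C" → "Co" → "CoD" → "CoDe"

Answer: "CoDe"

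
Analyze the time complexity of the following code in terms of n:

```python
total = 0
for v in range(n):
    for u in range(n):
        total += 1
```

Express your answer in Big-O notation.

Each loop level contributes: n × n. Multiplying the contributions gives O(n^2).

Answer: O(n^2)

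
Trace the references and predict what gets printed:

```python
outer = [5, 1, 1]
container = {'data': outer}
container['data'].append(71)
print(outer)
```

Key concept: dict holds reference to list.
Step by step:
`outer = [5, 1, 1]` → outer = [5, 1, 1]
`container = {'data': outer}` → container = {'data': [5, 1, 1]}
`container['data'].append(71)` → outer = [5, 1, 1, 71]; container = {'data': [5, 1, 1, 71]}
`print(outer)` → prints [5, 1, 1, 71]

Answer: [5, 1, 1, 71]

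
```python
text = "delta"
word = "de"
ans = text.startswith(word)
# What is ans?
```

Trace:
`text = "delta"` → text = 'delta'
`word = "de"` → word = 'de'
`ans = text.startswith(word)` → ans = True
So ans = True

Answer: True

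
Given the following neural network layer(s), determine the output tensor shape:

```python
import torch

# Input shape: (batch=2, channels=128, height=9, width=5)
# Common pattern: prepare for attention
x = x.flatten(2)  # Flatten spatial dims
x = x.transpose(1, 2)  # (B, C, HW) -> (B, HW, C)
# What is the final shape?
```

Input: (2, 128, 9, 5) -> after flatten(2): (2, 128, 45) -> Output: (2, 45, 128)

Answer: (2, 45, 128)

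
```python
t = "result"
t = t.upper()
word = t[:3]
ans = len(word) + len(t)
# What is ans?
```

Trace:
`t = "result"` → t = 'result'
`t = t.upper()` → t = 'RESULT'
`word = t[:3]` → word = 'RES'
`ans = len(word) + len(t)` → ans = 9
So ans = 9

Answer: 9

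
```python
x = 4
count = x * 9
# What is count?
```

Trace:
`x = 4` → x = 4
`count = x * 9` → count = 36
So count = 36

Answer: 36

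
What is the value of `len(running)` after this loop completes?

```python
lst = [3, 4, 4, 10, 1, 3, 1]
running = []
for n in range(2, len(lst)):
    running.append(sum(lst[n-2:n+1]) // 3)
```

Number of 3-element averages
`running` takes the values: [] → [3] → [3, 6] → [3, 6, 5] → [3, 6, 5, 4] → [3, 6, 5, 4, 1]
So `len(running)` = 5

Answer: 5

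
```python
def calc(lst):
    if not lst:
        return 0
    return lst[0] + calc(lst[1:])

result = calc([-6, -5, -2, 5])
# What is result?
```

(-6) + (-5) + (-2) + 5 + 0 = -8

Answer: -8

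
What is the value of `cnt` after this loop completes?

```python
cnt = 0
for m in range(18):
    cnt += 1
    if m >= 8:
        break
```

Loop breaks when m reaches 8, cnt is 9
`cnt` takes the values: 0 → 1 → 2 → 3 → 4 → 5 → 6 → 7 → 8 → 9

Answer: 9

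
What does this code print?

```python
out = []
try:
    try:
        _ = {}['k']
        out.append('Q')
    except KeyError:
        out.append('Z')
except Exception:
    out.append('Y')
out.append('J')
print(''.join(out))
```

Execution trace: 'Z' (inner except KeyError) → 'J' (after the try/except). Output: ZJ

Answer: ZJ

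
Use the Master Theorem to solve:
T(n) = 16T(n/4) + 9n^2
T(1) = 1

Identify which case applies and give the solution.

a=16, b=4, f(n)=9n^2. log_4(16) = 2. Since c=2 = 2, Case 2 applies: T(n) = Θ(n^log_b(a) · log n) = O(n^2 log n).

Answer: O(n^2 log n) - Case 2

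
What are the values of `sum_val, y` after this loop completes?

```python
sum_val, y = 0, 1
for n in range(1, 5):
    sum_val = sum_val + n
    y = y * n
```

Sum and factorial of 1 to 4
`sum_val, y` takes the values: (0, 1) → (1, 1) → (3, 1) → (3, 2) → (6, 2) → (6, 6) → (10, 6) → (10, 24)

Answer: 10, 24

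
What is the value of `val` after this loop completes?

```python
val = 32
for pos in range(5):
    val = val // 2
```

Halve 5 times: 32 // 2^5 = 1
`val` takes the values: 32 → 16 → 8 → 4 → 2 → 1

Answer: 1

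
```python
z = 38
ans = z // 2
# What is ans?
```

Trace:
`z = 38` → z = 38
`ans = z // 2` → ans = 19
So ans = 19

Answer: 19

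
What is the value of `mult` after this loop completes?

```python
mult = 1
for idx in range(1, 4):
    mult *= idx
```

3! = 6
`mult` takes the values: 1 → 2 → 6

Answer: 6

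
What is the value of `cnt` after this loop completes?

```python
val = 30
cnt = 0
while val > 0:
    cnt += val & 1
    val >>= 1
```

Count set bits in 30 (binary: 0b11110)
`cnt` takes the values: 0 → 1 → 2 → 3 → 4

Answer: 4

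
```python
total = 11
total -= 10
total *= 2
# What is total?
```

Trace:
`total = 11` → total = 11
`total -= 10` → total = 1
`total *= 2` → total = 2
So total = 2

Answer: 2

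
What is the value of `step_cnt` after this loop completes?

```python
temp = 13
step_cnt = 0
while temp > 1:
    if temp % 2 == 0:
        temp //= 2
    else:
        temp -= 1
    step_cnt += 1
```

Steps to reduce 13 to 1
`step_cnt` takes the values: 0 → 1 → 2 → 3 → 4 → 5

Answer: 5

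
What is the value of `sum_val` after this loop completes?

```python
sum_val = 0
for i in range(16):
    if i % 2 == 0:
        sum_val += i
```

Sum of even numbers 0 to 15
`sum_val` takes the values: 0 → 2 → 6 → 12 → 20 → 30 → 42 → 56

Answer: 56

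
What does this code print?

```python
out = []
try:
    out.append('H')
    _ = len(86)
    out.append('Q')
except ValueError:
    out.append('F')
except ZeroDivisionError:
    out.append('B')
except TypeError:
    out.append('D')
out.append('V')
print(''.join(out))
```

Execution trace: 'H' (try body) → 'D' (except TypeError) → 'V' (after the try/except). Output: HDV

Answer: HDV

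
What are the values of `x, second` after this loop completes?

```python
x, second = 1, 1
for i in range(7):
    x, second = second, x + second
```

Fibonacci: after 7 iterations
`x, second` takes the values: (1, 1) → (1, 2) → (2, 3) → (3, 5) → (5, 8) → (8, 13) → (13, 21) → (21, 34)

Answer: 21, 34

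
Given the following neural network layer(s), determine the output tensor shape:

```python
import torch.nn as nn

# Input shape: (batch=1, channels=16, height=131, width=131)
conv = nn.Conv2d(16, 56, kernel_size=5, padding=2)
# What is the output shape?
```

Input: (1, 16, 131, 131) -> Output: (1, 56, 131, 131)

Answer: (1, 56, 131, 131)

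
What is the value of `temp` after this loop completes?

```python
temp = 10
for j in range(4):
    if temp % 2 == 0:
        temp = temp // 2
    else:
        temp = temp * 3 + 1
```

Collatz-style transformation from 10
`temp` takes the values: 10 → 5 → 16 → 8 → 4

Answer: 4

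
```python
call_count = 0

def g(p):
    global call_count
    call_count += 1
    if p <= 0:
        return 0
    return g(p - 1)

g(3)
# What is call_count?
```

Linear recursion stepping by 1: 4 calls from p=3 down to ≤0.

Answer: 4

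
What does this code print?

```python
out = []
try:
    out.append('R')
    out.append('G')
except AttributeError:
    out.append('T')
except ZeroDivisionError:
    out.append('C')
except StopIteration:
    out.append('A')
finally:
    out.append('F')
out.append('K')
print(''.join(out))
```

Execution trace: 'R' (try body) → 'G' (try body, no exception) → 'F' (finally) → 'K' (after the try/except). Output: RGFK

Answer: RGFK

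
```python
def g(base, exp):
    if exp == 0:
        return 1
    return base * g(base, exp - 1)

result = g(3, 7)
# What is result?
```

g(3, 7) = 3 * 3 * 3 * 3 * 3 * 3 * 3 = 2187

Answer: 2187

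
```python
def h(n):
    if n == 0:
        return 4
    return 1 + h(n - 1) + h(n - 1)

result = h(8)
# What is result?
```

h(n) = 1 + 2·h(n-1), h(0)=4. Closed form: (4+1)·2^8 - 1 = 1279.

Answer: 1279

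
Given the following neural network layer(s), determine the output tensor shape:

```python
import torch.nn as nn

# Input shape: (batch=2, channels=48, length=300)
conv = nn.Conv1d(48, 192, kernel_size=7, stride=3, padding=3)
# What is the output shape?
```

Input: (2, 48, 300) -> Output: (2, 192, 100)

Answer: (2, 192, 100)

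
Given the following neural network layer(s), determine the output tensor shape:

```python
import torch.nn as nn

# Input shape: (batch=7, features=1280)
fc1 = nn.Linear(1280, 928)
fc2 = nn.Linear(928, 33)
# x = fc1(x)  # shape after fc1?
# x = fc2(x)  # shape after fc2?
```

Input: (7, 1280) -> after fc1: (7, 928) -> Output: (7, 33)

Answer: (7, 33)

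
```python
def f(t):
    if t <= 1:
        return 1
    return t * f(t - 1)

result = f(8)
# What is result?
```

f(8) = 8 * 7 * 6 * 5 * 4 * 3 * 2 * 1 = 40320

Answer: 40320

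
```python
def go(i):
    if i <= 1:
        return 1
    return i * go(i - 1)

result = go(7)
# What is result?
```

go(7) = 7 * 6 * 5 * 4 * 3 * 2 * 1 = 5040

Answer: 5040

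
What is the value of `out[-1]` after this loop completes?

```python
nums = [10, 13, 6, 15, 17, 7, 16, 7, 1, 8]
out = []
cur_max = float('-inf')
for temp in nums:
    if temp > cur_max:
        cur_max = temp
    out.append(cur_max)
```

Running max ends at 17
`out` takes the values: [] → [10] → [10, 13] → [10, 13, 13] → [10, 13, 13, 15] → [10, 13, 13, 15, 17] → [10, 13, 13, 15, 17, 17] → [10, 13, 13, 15, 17, 17, 17] → [10, 13, 13, 15, 17, 17, 17, 17] → [10, 13, 13, 15, 17, 17, 17, 17, 17] → [10, 13, 13, 15, 17, 17, 17, 17, 17, 17]
So `out[-1]` = 17

Answer: 17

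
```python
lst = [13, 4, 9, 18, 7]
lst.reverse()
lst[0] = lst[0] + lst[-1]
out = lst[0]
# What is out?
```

Trace:
`lst = [13, 4, 9, 18, 7]` → lst = [13, 4, 9, 18, 7]
`lst.reverse()` → lst = [7, 18, 9, 4, 13]
`lst[0] = lst[0] + lst[-1]` → lst = [20, 18, 9, 4, 13]
`out = lst[0]` → out = 20
So out = 20

Answer: 20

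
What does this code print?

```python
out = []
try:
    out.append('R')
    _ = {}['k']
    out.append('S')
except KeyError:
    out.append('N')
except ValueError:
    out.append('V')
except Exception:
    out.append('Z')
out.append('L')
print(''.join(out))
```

Execution trace: 'R' (try body) → 'N' (except KeyError) → 'L' (after the try/except). Output: RNL

Answer: RNL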